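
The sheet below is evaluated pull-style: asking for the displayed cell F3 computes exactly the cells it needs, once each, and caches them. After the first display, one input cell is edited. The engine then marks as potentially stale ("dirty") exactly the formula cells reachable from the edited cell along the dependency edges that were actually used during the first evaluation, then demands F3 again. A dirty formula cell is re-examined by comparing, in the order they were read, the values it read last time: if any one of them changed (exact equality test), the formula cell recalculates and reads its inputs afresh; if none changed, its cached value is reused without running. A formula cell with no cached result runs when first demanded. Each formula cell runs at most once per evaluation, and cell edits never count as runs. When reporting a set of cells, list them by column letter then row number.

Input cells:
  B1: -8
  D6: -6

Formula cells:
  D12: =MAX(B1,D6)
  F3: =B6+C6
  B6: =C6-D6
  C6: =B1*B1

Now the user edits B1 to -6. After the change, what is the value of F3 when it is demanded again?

Demanding F3 again yields 78.

First demand of the output computes:
  C6 = -8 * -8 = 64
  B6 = 64 - -6 = 70
  F3 = 70 + 64 = 134

After the edit, cleaning proceeds:
  C6: a read changed (B1 -8->-6; B1 -8->-6) — executes, giving 36.
  B6: a read changed (C6 64->36) — executes, giving 42.
  F3: a read changed (B6 70->42; C6 64->36) — executes, giving 78.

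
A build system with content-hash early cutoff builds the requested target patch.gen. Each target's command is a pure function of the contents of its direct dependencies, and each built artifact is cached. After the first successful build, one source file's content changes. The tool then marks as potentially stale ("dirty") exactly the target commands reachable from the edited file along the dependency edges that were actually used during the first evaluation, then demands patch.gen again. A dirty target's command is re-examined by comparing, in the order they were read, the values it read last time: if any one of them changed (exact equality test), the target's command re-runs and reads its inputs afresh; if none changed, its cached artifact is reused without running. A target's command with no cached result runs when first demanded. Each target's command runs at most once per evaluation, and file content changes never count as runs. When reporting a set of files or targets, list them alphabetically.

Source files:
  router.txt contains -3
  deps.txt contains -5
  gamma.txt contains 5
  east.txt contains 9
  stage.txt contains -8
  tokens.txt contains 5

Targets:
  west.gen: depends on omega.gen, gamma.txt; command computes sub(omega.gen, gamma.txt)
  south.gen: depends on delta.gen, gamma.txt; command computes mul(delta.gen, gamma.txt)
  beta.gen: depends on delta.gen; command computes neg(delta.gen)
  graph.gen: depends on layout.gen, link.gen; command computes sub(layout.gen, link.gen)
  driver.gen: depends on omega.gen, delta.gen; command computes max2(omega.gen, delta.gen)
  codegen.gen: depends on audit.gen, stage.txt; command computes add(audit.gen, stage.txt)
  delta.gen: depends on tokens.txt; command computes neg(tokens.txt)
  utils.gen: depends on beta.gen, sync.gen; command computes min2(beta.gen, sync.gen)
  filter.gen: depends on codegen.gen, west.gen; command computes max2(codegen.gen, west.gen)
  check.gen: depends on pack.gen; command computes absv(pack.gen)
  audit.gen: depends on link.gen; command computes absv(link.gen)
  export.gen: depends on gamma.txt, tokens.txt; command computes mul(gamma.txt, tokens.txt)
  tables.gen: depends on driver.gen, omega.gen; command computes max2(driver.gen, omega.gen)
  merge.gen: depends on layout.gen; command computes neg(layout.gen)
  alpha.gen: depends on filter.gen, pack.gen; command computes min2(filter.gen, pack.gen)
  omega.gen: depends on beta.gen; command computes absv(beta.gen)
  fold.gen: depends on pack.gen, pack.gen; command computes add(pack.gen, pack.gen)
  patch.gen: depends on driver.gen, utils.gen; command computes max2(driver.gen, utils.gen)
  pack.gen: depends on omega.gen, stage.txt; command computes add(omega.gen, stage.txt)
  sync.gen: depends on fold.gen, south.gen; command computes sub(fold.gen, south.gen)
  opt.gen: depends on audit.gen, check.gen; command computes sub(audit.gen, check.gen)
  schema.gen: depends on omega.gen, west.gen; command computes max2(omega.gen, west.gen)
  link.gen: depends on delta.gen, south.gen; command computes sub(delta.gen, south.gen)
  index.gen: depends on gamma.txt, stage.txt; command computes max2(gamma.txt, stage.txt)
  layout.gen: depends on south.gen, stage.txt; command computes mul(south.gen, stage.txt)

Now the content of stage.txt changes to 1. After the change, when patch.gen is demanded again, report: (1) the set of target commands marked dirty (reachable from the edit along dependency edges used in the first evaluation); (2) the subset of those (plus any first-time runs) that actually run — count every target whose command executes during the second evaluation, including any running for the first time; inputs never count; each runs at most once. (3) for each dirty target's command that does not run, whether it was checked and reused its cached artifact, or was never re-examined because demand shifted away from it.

Marked dirty: fold.gen, pack.gen, patch.gen, sync.gen, utils.gen.
Target commands that run: fold.gen, pack.gen, sync.gen, utils.gen — 4 in total.
Checked but reused from cache: patch.gen.
Key observation: the change is absorbed at utils.gen — it re-runs but produces the same value, and the output's value is unchanged.

First evaluation (everything demanded from the output):
  delta.gen = neg(5) = -5
  beta.gen = neg(-5) = 5
  omega.gen = absv(5) = 5
  driver.gen = max2(5, -5) = 5
  pack.gen = add(5, -8) = -3
  fold.gen = add(-3, -3) = -6
  south.gen = mul(-5, 5) = -25
  sync.gen = sub(-6, -25) = 19
  utils.gen = min2(5, 19) = 5
  patch.gen = max2(5, 5) = 5

Propagation after the edit:
  pack.gen: runs — stage.txt -8->1; result 6.
  fold.gen: runs — pack.gen -3->6; pack.gen -3->6; result 12.
  sync.gen: runs — fold.gen -6->12; result 37.
  utils.gen: runs — sync.gen 19->37; result 5 (same value as before).
  patch.gen: checked — values it read are unchanged (driver.gen unchanged, utils.gen unchanged); reused cached 5 without running.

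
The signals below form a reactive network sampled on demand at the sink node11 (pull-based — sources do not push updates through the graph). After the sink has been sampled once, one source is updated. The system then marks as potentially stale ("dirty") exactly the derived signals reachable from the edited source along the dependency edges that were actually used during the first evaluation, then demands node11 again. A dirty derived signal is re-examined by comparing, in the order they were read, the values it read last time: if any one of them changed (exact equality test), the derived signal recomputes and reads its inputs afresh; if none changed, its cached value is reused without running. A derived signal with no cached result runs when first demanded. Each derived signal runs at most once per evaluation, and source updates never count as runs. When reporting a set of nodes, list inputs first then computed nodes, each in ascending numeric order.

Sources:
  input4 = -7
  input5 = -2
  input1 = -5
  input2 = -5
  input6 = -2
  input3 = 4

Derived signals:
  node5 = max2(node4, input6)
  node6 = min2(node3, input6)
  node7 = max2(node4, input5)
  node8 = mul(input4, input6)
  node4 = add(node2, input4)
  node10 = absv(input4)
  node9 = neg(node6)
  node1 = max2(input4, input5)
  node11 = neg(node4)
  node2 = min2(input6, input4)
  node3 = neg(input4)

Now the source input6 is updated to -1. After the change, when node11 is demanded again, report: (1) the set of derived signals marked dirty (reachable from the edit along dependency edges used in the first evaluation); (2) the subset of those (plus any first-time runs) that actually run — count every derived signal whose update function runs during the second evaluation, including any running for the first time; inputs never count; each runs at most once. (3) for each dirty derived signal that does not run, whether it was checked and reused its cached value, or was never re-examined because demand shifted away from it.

Initial pass — values computed on the first demand:
  node2 = min2(-2, -7) = -7
  node4 = add(-7, -7) = -14
  node11 = neg(-14) = 14

Second demand — change propagation:
  node2: re-runs because input6 -2->-1; new result -7 (unchanged).
  node4: re-examined; everything it read last time is the same (node2 unchanged, input4 unchanged) — cache -14 kept, no run.
  node11: re-examined; everything it read last time is the same (node4 unchanged) — cache 14 kept, no run.

The important point: node2 recomputes to an identical value, and the output ends up unchanged.

Dirty set: node2, node4, node11.
Run set: node2 (1 run).
Re-examined without running (cache reused): node4, node11.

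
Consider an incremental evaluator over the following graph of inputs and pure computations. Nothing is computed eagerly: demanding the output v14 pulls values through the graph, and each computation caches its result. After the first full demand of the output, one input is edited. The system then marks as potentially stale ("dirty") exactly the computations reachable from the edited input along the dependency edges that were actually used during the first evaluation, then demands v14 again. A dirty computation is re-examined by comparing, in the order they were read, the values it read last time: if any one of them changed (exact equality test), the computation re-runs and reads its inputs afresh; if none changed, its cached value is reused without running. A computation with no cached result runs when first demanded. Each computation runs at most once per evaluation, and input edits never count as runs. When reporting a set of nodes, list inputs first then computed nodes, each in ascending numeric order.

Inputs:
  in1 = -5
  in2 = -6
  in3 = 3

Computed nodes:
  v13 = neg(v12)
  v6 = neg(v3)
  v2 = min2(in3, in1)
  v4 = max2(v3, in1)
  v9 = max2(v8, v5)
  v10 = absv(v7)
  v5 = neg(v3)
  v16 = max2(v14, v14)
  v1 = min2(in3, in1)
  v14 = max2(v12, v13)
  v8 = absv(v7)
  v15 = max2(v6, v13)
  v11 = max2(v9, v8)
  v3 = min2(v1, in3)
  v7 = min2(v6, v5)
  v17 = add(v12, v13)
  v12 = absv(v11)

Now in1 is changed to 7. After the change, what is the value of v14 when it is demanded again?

v14 now evaluates to 3.

Initial pass — values computed on the first demand:
  v1 = min2(3, -5) = -5
  v3 = min2(-5, 3) = -5
  v5 = neg(-5) = 5
  v6 = neg(-5) = 5
  v7 = min2(5, 5) = 5
  v8 = absv(5) = 5
  v9 = max2(5, 5) = 5
  v11 = max2(5, 5) = 5
  v12 = absv(5) = 5
  v13 = neg(5) = -5
  v14 = max2(5, -5) = 5

Second demand — change propagation:
  v1: re-runs because in1 -5->7; new result 3.
  v3: re-runs because v1 -5->3; new result 3.
  v5: re-runs because v3 -5->3; new result -3.
  v6: re-runs because v3 -5->3; new result -3.
  v7: re-runs because v6 5->-3; v5 5->-3; new result -3.
  v8: re-runs because v7 5->-3; new result 3.
  v9: re-runs because v8 5->3; v5 5->-3; new result 3.
  v11: re-runs because v9 5->3; v8 5->3; new result 3.
  v12: re-runs because v11 5->3; new result 3.
  v13: re-runs because v12 5->3; new result -3.
  v14: re-runs because v12 5->3; v13 -5->-3; new result 3.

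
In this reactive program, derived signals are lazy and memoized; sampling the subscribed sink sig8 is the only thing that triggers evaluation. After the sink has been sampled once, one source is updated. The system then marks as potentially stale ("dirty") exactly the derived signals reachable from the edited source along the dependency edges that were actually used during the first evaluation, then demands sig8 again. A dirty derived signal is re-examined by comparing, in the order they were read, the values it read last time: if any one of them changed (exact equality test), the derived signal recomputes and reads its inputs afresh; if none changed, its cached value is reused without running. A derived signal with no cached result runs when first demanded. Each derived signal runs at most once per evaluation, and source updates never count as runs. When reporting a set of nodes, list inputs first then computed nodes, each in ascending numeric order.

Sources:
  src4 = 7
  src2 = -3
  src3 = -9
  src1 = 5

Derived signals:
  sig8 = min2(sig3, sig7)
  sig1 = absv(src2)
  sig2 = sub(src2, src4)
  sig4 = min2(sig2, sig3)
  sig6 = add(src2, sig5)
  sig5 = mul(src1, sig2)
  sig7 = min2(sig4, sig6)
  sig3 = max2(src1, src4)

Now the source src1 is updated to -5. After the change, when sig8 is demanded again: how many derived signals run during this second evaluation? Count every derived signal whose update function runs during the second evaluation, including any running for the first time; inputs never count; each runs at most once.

5 derived signals run: sig3, sig5, sig6, sig7, sig8.
Note where the cutoff bites: sig4 is checked, finds nothing changed, and keeps its cache.

First demand of the output computes:
  sig2 = sub(-3, 7) = -10
  sig3 = max2(5, 7) = 7
  sig4 = min2(-10, 7) = -10
  sig5 = mul(5, -10) = -50
  sig6 = add(-3, -50) = -53
  sig7 = min2(-10, -53) = -53
  sig8 = min2(7, -53) = -53

After the edit, cleaning proceeds:
  sig3: a read changed (src1 5->-5) — executes, giving 7 — identical to its old value.
  sig4: dirty, but its reads are unchanged (sig2 unchanged, sig3 unchanged); cached -10 stands.
  sig5: a read changed (src1 5->-5) — executes, giving 50.
  sig6: a read changed (sig5 -50->50) — executes, giving 47.
  sig7: a read changed (sig6 -53->47) — executes, giving -10.
  sig8: a read changed (sig7 -53->-10) — executes, giving -10.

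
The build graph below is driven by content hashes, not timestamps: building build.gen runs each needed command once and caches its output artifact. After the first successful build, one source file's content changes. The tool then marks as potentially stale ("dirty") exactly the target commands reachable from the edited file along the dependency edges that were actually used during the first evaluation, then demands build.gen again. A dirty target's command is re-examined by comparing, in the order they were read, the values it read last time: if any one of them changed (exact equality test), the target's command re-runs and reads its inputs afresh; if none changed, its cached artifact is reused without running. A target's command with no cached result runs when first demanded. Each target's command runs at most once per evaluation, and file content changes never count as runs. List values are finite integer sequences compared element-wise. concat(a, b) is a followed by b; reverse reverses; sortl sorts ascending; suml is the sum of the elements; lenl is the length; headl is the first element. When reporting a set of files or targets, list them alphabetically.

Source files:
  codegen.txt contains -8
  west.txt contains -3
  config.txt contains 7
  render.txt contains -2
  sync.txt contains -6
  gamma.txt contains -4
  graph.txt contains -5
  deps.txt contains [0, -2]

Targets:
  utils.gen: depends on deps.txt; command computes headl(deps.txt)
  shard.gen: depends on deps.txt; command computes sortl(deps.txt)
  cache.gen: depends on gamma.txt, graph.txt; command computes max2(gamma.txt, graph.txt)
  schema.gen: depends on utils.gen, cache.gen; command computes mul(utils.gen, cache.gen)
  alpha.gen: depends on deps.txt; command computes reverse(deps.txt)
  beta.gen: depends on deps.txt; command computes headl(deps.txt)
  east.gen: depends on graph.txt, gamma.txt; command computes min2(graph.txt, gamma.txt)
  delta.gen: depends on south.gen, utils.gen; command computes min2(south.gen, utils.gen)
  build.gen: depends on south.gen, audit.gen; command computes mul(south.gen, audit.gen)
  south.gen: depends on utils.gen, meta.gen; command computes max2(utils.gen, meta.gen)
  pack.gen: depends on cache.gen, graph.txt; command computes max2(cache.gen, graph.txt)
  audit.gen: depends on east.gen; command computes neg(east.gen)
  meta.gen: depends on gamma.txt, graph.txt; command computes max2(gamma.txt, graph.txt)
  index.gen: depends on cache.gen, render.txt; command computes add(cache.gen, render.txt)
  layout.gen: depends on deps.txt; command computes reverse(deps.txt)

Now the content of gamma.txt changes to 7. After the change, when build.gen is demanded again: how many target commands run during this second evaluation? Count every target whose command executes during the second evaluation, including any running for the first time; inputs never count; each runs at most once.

Run set: build.gen, east.gen, meta.gen, south.gen (4 run).
The important point: at audit.gen every value read last time is unchanged, so the dirty flag clears without a run.

Initial pass — values computed on the first demand:
  east.gen = min2(-5, -4) = -5
  audit.gen = neg(-5) = 5
  meta.gen = max2(-4, -5) = -4
  utils.gen = headl([0, -2]) = 0
  south.gen = max2(0, -4) = 0
  build.gen = mul(0, 5) = 0

Second demand — change propagation:
  east.gen: re-runs because gamma.txt -4->7; new result -5 (unchanged).
  audit.gen: re-examined; everything it read last time is the same (east.gen unchanged) — cache 5 kept, no run.
  meta.gen: re-runs because gamma.txt -4->7; new result 7.
  south.gen: re-runs because meta.gen -4->7; new result 7.
  build.gen: re-runs because south.gen 0->7; new result 35.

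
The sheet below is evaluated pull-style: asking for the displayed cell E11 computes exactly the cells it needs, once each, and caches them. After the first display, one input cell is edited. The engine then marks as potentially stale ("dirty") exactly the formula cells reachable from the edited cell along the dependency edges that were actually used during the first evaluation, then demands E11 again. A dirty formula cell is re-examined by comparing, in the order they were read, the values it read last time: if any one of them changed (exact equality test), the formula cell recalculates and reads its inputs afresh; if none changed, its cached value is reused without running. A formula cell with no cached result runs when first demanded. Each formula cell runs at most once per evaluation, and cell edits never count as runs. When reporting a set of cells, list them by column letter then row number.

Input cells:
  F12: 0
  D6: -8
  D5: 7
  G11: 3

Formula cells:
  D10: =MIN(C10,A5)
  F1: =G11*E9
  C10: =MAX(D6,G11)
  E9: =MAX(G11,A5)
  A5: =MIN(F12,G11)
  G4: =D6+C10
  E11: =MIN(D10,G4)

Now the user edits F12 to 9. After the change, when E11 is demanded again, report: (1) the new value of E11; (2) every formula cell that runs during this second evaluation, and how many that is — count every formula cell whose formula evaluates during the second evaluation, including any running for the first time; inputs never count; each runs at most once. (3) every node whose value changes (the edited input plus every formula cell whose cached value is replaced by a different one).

Demanding E11 again yields -5.
3 formula cells run: A5, D10, E11.
The nodes whose values change: A5, D10, F12.

First demand of the output computes:
  A5 = MIN(0, 3) = 0
  C10 = MAX(-8, 3) = 3
  D10 = MIN(3, 0) = 0
  G4 = -8 + 3 = -5
  E11 = MIN(0, -5) = -5

After the edit, cleaning proceeds:
  A5: a read changed (F12 0->9) — executes, giving 3.
  D10: a read changed (A5 0->3) — executes, giving 3.
  E11: a read changed (D10 0->3) — executes, giving -5 — identical to its old value.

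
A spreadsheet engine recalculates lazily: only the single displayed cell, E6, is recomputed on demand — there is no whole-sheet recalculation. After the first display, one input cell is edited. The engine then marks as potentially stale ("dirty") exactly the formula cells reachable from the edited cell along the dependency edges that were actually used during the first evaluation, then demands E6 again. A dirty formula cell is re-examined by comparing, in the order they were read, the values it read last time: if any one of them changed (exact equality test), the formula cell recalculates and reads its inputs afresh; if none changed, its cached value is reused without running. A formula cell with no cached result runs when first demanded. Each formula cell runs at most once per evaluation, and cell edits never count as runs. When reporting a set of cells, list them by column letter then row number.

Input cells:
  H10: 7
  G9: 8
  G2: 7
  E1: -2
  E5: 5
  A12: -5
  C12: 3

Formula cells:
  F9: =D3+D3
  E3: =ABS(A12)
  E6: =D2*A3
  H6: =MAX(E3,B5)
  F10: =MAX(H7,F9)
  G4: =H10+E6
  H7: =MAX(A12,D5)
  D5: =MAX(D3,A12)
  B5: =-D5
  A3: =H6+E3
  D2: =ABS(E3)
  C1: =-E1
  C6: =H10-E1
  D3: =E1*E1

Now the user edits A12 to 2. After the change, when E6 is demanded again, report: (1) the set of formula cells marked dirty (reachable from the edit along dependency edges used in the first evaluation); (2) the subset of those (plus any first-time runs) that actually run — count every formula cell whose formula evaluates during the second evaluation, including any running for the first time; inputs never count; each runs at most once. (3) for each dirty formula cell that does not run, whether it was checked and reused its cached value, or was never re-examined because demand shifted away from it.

Marked dirty: A3, B5, D2, D5, E3, E6, H6.
Formula cells that run: A3, D2, D5, E3, E6, H6 — 6 in total.
Checked but reused from cache: B5.
Key observation: the cutoff stops propagation at B5 — its inputs' values are unchanged, so it reuses its cache.

First evaluation (everything demanded from the output):
  D3 = -2 * -2 = 4
  D5 = MAX(4, -5) = 4
  B5 = -(4) = -4
  E3 = ABS(-5) = 5
  D2 = ABS(5) = 5
  H6 = MAX(5, -4) = 5
  A3 = 5 + 5 = 10
  E6 = 5 * 10 = 50

Propagation after the edit:
  D5: runs — A12 -5->2; result 4 (same value as before).
  B5: checked — values it read are unchanged (D5 unchanged); reused cached -4 without running.
  E3: runs — A12 -5->2; result 2.
  D2: runs — E3 5->2; result 2.
  H6: runs — E3 5->2; result 2.
  A3: runs — H6 5->2; E3 5->2; result 4.
  E6: runs — D2 5->2; A3 10->4; result 8.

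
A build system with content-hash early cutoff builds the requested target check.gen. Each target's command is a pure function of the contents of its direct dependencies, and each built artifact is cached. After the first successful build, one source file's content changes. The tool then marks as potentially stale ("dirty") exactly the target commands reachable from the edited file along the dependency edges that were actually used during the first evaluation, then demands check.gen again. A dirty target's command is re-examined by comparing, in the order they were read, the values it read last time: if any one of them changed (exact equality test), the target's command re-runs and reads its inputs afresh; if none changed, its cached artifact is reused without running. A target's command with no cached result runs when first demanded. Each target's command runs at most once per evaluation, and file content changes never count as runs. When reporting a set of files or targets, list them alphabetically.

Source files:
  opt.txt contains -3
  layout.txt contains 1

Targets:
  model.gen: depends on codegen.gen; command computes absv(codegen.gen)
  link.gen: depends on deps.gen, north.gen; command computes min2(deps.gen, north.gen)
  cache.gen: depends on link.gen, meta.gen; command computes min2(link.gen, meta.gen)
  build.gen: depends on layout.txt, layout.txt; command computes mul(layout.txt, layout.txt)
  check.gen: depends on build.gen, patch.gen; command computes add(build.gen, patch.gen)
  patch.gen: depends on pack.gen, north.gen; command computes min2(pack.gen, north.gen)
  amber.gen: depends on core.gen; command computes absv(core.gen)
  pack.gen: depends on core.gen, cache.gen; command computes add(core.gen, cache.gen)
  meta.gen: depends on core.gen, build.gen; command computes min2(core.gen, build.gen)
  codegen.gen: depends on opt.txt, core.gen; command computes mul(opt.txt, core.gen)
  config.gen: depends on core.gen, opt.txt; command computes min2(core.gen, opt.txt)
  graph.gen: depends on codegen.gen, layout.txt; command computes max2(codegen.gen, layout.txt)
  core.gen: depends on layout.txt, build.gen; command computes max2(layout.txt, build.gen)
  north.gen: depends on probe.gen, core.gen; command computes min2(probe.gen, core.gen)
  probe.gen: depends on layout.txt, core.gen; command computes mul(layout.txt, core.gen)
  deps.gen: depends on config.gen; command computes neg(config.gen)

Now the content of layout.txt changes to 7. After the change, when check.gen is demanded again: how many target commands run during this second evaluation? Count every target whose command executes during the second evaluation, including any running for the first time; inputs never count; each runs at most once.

Target commands that run: build.gen, cache.gen, check.gen, config.gen, core.gen, link.gen, meta.gen, north.gen, pack.gen, patch.gen, probe.gen — 11 in total.
Key observation: the cutoff stops propagation at deps.gen — its inputs' values are unchanged, so it reuses its cache.

First evaluation (everything demanded from the output):
  build.gen = mul(1, 1) = 1
  core.gen = max2(1, 1) = 1
  config.gen = min2(1, -3) = -3
  deps.gen = neg(-3) = 3
  meta.gen = min2(1, 1) = 1
  probe.gen = mul(1, 1) = 1
  north.gen = min2(1, 1) = 1
  link.gen = min2(3, 1) = 1
  cache.gen = min2(1, 1) = 1
  pack.gen = add(1, 1) = 2
  patch.gen = min2(2, 1) = 1
  check.gen = add(1, 1) = 2

Propagation after the edit:
  build.gen: runs — layout.txt 1->7; layout.txt 1->7; result 49.
  core.gen: runs — layout.txt 1->7; build.gen 1->49; result 49.
  config.gen: runs — core.gen 1->49; result -3 (same value as before).
  deps.gen: checked — values it read are unchanged (config.gen unchanged); reused cached 3 without running.
  meta.gen: runs — core.gen 1->49; build.gen 1->49; result 49.
  probe.gen: runs — layout.txt 1->7; core.gen 1->49; result 343.
  north.gen: runs — probe.gen 1->343; core.gen 1->49; result 49.
  link.gen: runs — north.gen 1->49; result 3.
  cache.gen: runs — link.gen 1->3; meta.gen 1->49; result 3.
  pack.gen: runs — core.gen 1->49; cache.gen 1->3; result 52.
  patch.gen: runs — pack.gen 2->52; north.gen 1->49; result 49.
  check.gen: runs — build.gen 1->49; patch.gen 1->49; result 98.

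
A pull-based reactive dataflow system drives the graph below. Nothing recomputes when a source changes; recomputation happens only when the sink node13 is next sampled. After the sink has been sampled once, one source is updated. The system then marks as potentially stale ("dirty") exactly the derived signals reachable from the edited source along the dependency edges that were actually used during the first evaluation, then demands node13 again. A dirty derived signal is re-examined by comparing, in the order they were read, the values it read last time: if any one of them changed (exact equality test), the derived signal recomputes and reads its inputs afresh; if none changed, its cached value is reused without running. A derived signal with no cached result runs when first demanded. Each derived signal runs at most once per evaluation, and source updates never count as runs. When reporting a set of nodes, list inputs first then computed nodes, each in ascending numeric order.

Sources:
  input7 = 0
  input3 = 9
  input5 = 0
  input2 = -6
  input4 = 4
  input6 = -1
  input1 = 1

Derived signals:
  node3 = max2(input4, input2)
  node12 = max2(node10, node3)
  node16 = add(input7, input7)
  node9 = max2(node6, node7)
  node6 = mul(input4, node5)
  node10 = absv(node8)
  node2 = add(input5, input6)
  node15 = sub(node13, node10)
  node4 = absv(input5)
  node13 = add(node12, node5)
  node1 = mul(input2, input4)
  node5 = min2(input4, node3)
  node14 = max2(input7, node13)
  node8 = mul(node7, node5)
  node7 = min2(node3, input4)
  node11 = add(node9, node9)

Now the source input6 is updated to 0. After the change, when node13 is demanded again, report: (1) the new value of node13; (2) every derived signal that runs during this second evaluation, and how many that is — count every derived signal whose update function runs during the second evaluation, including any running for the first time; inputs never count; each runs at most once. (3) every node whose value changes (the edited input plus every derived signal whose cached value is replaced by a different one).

New value of node13: 20.
Derived signals that run: none — 0 in total.
Values that change: input6.
Key observation: input6 is never demanded by the output, so the edit triggers no recomputation at all.

First evaluation (everything demanded from the output):
  node3 = max2(4, -6) = 4
  node5 = min2(4, 4) = 4
  node7 = min2(4, 4) = 4
  node8 = mul(4, 4) = 16
  node10 = absv(16) = 16
  node12 = max2(16, 4) = 16
  node13 = add(16, 4) = 20

Propagation after the edit:
  input6 feeds no computation that the output demands — nothing is marked dirty and nothing runs.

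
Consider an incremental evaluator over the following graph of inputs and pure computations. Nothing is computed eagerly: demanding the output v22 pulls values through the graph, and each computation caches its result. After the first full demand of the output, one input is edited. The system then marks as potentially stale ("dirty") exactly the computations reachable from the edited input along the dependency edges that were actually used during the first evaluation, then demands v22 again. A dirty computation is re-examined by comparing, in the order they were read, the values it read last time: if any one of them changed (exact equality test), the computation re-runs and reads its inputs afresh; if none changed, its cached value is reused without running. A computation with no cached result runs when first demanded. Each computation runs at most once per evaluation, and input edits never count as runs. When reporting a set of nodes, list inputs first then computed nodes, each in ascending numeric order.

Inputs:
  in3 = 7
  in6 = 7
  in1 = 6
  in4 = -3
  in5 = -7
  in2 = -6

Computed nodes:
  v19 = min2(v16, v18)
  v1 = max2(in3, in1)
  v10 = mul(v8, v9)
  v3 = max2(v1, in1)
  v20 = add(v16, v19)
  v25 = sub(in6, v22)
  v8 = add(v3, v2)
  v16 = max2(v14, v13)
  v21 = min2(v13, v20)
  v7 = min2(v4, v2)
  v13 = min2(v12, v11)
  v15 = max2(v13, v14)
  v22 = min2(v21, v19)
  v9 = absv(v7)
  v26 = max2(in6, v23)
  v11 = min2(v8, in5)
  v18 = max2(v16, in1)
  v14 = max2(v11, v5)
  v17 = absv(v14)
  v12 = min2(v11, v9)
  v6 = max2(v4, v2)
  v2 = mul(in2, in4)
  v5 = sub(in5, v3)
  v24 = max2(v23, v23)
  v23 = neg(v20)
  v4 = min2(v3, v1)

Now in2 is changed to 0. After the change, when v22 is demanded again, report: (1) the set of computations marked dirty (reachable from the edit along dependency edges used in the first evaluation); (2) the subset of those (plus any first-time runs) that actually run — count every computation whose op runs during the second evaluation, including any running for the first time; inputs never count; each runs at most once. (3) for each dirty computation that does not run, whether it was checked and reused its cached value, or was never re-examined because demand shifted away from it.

Dirty set: v2, v7, v8, v9, v11, v12, v13, v14, v16, v18, v19, v20, v21, v22.
Run set: v2, v7, v8, v9, v11, v12 (6 run).
Re-examined without running (cache reused): v13, v14, v16, v18, v19, v20, v21, v22.
The important point: at v13 every value read last time is unchanged, so the dirty flag clears without a run.

Initial pass — values computed on the first demand:
  v1 = max2(7, 6) = 7
  v2 = mul(-6, -3) = 18
  v3 = max2(7, 6) = 7
  v4 = min2(7, 7) = 7
  v5 = sub(-7, 7) = -14
  v7 = min2(7, 18) = 7
  v8 = add(7, 18) = 25
  v9 = absv(7) = 7
  v11 = min2(25, -7) = -7
  v12 = min2(-7, 7) = -7
  v13 = min2(-7, -7) = -7
  v14 = max2(-7, -14) = -7
  v16 = max2(-7, -7) = -7
  v18 = max2(-7, 6) = 6
  v19 = min2(-7, 6) = -7
  v20 = add(-7, -7) = -14
  v21 = min2(-7, -14) = -14
  v22 = min2(-14, -7) = -14

Second demand — change propagation:
  v2: re-runs because in2 -6->0; new result 0.
  v7: re-runs because v2 18->0; new result 0.
  v8: re-runs because v2 18->0; new result 7.
  v9: re-runs because v7 7->0; new result 0.
  v11: re-runs because v8 25->7; new result -7 (unchanged).
  v12: re-runs because v9 7->0; new result -7 (unchanged).
  v13: re-examined; everything it read last time is the same (v12 unchanged, v11 unchanged) — cache -7 kept, no run.
  v14: re-examined; everything it read last time is the same (v11 unchanged, v5 unchanged) — cache -7 kept, no run.
  v16: re-examined; everything it read last time is the same (v14 unchanged, v13 unchanged) — cache -7 kept, no run.
  v18: re-examined; everything it read last time is the same (v16 unchanged, in1 unchanged) — cache 6 kept, no run.
  v19: re-examined; everything it read last time is the same (v16 unchanged, v18 unchanged) — cache -7 kept, no run.
  v20: re-examined; everything it read last time is the same (v16 unchanged, v19 unchanged) — cache -14 kept, no run.
  v21: re-examined; everything it read last time is the same (v13 unchanged, v20 unchanged) — cache -14 kept, no run.
  v22: re-examined; everything it read last time is the same (v21 unchanged, v19 unchanged) — cache -14 kept, no run.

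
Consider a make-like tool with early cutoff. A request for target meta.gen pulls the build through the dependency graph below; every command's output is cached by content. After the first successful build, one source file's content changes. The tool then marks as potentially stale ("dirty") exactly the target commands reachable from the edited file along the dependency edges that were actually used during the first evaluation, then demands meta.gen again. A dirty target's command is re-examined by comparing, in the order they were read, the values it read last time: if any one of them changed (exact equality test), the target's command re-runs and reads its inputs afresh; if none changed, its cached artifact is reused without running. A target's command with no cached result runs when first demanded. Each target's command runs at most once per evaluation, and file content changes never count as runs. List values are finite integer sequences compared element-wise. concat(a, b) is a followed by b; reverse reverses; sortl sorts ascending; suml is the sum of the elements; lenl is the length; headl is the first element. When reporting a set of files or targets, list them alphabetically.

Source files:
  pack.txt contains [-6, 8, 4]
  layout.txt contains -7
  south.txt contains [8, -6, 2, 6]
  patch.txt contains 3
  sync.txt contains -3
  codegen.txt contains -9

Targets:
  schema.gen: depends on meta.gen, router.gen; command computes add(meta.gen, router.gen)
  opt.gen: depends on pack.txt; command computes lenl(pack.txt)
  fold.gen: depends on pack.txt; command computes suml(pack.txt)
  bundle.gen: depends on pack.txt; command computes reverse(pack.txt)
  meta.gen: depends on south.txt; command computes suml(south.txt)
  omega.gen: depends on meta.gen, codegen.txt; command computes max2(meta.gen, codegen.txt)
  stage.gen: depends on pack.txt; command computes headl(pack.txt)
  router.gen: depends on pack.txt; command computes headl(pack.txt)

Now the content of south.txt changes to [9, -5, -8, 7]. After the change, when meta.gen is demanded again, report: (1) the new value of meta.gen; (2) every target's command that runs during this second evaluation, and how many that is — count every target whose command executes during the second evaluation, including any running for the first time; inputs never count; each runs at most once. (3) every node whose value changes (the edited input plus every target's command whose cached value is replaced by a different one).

First demand of the output computes:
  meta.gen = suml([8, -6, 2, 6]) = 10

After the edit, cleaning proceeds:
  meta.gen: a read changed (south.txt [8, -6, 2, 6]->[9, -5, -8, 7]) — executes, giving 3.

Demanding meta.gen again yields 3.
1 target commands run: meta.gen.
The nodes whose values change: meta.gen, south.txt.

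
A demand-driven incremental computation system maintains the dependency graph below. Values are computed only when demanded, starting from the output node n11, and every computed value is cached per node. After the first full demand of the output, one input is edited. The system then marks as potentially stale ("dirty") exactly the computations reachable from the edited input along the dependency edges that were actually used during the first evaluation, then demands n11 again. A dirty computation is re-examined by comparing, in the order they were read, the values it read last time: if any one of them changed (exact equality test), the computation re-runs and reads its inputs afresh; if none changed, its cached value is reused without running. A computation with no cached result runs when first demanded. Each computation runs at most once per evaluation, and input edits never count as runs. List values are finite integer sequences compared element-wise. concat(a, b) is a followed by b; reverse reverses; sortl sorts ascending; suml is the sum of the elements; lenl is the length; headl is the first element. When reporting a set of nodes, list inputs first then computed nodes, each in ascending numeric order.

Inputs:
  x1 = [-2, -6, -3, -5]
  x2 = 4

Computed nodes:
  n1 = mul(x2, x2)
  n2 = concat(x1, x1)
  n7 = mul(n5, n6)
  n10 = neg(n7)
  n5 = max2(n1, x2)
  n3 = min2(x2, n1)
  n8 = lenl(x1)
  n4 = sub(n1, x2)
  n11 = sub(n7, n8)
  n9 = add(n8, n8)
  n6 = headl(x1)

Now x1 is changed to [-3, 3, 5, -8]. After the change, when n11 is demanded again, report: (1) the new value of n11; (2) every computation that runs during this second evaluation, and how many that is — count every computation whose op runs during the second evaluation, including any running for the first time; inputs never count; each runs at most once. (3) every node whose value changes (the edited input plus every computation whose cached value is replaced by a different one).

First evaluation (everything demanded from the output):
  n1 = mul(4, 4) = 16
  n5 = max2(16, 4) = 16
  n6 = headl([-2, -6, -3, -5]) = -2
  n7 = mul(16, -2) = -32
  n8 = lenl([-2, -6, -3, -5]) = 4
  n11 = sub(-32, 4) = -36

Propagation after the edit:
  n6: runs — x1 [-2, -6, -3, -5]->[-3, 3, 5, -8]; result -3.
  n7: runs — n6 -2->-3; result -48.
  n8: runs — x1 [-2, -6, -3, -5]->[-3, 3, 5, -8]; result 4 (same value as before).
  n11: runs — n7 -32->-48; result -52.

New value of n11: -52.
Computations that run: n6, n7, n8, n11 — 4 in total.
Values that change: x1, n6, n7, n11.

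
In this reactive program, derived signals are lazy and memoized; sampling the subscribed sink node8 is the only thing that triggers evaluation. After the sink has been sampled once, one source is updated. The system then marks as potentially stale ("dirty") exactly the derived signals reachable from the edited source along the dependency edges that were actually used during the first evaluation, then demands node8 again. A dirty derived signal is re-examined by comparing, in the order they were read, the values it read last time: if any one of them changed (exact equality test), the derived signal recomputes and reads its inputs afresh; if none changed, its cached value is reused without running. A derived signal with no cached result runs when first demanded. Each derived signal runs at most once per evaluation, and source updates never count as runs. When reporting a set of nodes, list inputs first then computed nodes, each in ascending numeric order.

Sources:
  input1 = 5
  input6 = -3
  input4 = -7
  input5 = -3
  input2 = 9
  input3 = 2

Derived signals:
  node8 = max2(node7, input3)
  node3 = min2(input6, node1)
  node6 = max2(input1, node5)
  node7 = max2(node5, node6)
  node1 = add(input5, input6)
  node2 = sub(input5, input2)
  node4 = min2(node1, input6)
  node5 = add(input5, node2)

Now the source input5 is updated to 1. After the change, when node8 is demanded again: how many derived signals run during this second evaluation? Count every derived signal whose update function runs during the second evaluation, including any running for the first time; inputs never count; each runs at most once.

First demand of the output computes:
  node2 = sub(-3, 9) = -12
  node5 = add(-3, -12) = -15
  node6 = max2(5, -15) = 5
  node7 = max2(-15, 5) = 5
  node8 = max2(5, 2) = 5

After the edit, cleaning proceeds:
  node2: a read changed (input5 -3->1) — executes, giving -8.
  node5: a read changed (input5 -3->1; node2 -12->-8) — executes, giving -7.
  node6: a read changed (node5 -15->-7) — executes, giving 5 — identical to its old value.
  node7: a read changed (node5 -15->-7) — executes, giving 5 — identical to its old value.
  node8: dirty, but its reads are unchanged (node7 unchanged, input3 unchanged); cached 5 stands.

Note where the cutoff bites: node8 is checked, finds nothing changed, and keeps its cache.

4 derived signals run: node2, node5, node6, node7.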